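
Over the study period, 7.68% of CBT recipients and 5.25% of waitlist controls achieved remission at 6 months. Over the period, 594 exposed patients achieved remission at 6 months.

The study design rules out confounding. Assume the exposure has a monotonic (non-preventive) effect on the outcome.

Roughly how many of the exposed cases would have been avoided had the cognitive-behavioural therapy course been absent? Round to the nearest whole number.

p₁ = 0.0768, p₀ = 0.0525.
PN = (p₁ − p₀)/p₁ = (0.0768 − 0.0525) / 0.0768 ≈ 0.31641.
Attributable cases ≈ PN × (exposed cases) = 0.31641 × 594 ≈ 187.95.

about 188 cases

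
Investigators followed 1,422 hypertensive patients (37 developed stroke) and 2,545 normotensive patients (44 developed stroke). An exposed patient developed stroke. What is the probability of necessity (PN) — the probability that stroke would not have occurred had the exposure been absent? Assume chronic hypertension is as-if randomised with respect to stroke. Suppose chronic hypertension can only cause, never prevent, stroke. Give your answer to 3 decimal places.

PN ≈ 0.336

p₁ = P(outcome | exposed) = 37/1422 = 0.02602
p₀ = P(outcome | unexposed) = 44/2545 = 0.017289
Under exogeneity and monotonicity, PN = (p₁ − p₀) / p₁.
PN = (0.02602 − 0.017289) / 0.02602 = 0.0087309 / 0.02602 ≈ 0.3355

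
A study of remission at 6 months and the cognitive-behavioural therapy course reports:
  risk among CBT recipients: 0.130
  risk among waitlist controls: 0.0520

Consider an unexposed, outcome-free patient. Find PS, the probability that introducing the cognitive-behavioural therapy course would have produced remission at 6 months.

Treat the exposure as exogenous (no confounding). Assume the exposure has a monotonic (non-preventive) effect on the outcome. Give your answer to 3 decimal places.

Let p₁ = 0.13, p₀ = 0.052.
Under exogeneity and monotonicity, PS = (p₁ − p₀) / (1 − p₀).
PS = (0.13 − 0.052) / (1 − 0.052) = 0.078 / 0.948 ≈ 0.0823

PS ≈ 0.082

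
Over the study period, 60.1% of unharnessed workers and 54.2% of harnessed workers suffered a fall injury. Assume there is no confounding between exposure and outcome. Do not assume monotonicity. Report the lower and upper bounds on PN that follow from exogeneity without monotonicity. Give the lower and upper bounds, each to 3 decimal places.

p₁ = 0.601, p₀ = 0.542.
Under exogeneity alone the bounds on PN are max{0,(p₁−p₀)/p₁} ≤ PN ≤ min{1,(1−p₀)/p₁}.
  lower = (p₁ − p₀)/p₁ = 0.059 / 0.601 ≈ 0.0982
  upper = min{1, (1 − p₀)/p₁} = 0.458 / 0.601 ≈ 0.7621

0.098 ≤ PN ≤ 0.762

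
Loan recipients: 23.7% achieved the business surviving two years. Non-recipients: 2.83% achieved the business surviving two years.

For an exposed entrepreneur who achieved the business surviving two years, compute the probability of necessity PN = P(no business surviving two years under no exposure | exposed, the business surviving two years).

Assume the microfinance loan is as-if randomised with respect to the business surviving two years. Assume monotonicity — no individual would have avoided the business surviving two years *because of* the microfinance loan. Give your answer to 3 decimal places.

p₁ = 0.237, p₀ = 0.0283.
Under exogeneity and monotonicity, PN = (p₁ − p₀) / p₁.
PN = (0.237 − 0.0283) / 0.237 = 0.2087 / 0.237 ≈ 0.8806

PN ≈ 0.881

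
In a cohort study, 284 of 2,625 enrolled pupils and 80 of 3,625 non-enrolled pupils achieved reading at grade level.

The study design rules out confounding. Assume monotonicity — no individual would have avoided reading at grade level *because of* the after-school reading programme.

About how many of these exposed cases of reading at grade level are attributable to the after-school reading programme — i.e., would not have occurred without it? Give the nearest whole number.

about 226 cases

p₁ = P(outcome | exposed) = 284/2625 = 0.10819
p₀ = P(outcome | unexposed) = 80/3625 = 0.022069
PN = (p₁ − p₀)/p₁ = (0.10819 − 0.022069) / 0.10819 ≈ 0.79602.
Attributable cases ≈ PN × (exposed cases) = 0.79602 × 284 ≈ 226.07.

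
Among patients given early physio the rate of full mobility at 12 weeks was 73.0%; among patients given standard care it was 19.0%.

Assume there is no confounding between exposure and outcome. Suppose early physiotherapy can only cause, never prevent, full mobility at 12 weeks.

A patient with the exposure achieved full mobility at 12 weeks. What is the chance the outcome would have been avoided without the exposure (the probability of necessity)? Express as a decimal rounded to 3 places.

PN ≈ 0.740

p₁ = 0.73, p₀ = 0.19.
Under exogeneity and monotonicity, PN = (p₁ − p₀) / p₁.
PN = (0.73 − 0.19) / 0.73 = 0.54 / 0.73 ≈ 0.7397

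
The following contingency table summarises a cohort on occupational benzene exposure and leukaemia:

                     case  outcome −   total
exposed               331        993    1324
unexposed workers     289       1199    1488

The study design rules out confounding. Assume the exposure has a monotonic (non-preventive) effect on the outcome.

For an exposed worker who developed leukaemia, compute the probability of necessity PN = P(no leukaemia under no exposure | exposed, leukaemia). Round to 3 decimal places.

PN ≈ 0.223

p₁ = P(outcome | exposed) = 331/1324 = 0.25
p₀ = P(outcome | unexposed) = 289/1488 = 0.19422
Under exogeneity and monotonicity, PN = (p₁ − p₀)/p₁.
PN = (0.25 − 0.19422) / 0.25 ≈ 0.2231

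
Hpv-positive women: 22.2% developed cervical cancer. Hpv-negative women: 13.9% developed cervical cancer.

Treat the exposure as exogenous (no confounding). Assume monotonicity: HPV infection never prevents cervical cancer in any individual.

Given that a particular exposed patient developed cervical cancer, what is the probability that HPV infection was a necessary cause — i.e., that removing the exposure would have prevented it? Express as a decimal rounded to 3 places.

PN ≈ 0.374

p₁ = 0.222, p₀ = 0.139.
Under exogeneity and monotonicity, PN = (p₁ − p₀) / p₁.
PN = (0.222 − 0.139) / 0.222 = 0.083 / 0.222 ≈ 0.3739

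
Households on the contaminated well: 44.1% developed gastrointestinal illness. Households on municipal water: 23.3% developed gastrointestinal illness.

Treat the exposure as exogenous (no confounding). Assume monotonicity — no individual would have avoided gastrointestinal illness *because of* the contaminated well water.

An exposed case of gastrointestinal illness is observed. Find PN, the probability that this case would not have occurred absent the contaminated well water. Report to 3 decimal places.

p₁ = 0.441, p₀ = 0.233.
Under exogeneity and monotonicity, PN = (p₁ − p₀) / p₁.
PN = (0.441 − 0.233) / 0.441 = 0.208 / 0.441 ≈ 0.4717

PN ≈ 0.472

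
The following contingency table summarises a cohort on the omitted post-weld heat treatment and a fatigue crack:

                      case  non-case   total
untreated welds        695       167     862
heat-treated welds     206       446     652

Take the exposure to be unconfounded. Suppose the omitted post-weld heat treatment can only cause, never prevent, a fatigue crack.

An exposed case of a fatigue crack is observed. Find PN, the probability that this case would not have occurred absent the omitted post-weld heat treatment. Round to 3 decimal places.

PN ≈ 0.608

p₁ = P(outcome | exposed) = 695/862 = 0.80626
p₀ = P(outcome | unexposed) = 206/652 = 0.31595
Under exogeneity and monotonicity, PN = (p₁ − p₀)/p₁.
PN = (0.80626 − 0.31595) / 0.80626 ≈ 0.6081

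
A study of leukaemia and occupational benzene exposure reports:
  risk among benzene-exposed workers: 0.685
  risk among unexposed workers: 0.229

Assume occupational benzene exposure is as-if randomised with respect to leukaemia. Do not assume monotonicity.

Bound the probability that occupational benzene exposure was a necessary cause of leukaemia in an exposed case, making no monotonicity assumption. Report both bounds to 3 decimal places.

0.666 ≤ PN ≤ 1.000

Let p₁ = 0.685, p₀ = 0.229.
Under exogeneity alone the bounds on PN are max{0,(p₁−p₀)/p₁} ≤ PN ≤ min{1,(1−p₀)/p₁}.
  lower = (p₁ − p₀)/p₁ = 0.456 / 0.685 ≈ 0.6657
  upper = min{1, (1 − p₀)/p₁} = 0.771 / 0.685 ≈ 1.1255 → capped at 1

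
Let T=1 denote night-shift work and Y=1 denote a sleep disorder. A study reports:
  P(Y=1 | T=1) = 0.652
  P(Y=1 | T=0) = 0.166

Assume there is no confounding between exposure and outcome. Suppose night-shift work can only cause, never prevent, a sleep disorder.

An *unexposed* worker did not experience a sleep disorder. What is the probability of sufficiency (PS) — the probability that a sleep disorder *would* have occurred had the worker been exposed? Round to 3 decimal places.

Let p₁ = 0.652, p₀ = 0.166.
Under exogeneity and monotonicity, PS = (p₁ − p₀) / (1 − p₀).
PS = (0.652 − 0.166) / (1 − 0.166) = 0.486 / 0.834 ≈ 0.5827

PS ≈ 0.583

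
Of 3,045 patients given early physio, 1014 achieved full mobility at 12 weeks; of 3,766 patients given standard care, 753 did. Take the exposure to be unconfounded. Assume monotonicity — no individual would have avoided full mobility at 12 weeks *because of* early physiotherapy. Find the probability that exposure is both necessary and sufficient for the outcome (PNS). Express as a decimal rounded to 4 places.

PNS ≈ 0.1331

p₁ = P(outcome | exposed) = 1014/3045 = 0.333
p₀ = P(outcome | unexposed) = 753/3766 = 0.19995
Under exogeneity and monotonicity, PNS = p₁ − p₀.
PNS = 0.333 − 0.19995 = 0.13306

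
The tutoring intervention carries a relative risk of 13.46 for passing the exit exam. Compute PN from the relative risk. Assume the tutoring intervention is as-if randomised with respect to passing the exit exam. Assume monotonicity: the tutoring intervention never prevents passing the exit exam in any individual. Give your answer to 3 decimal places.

Under exogeneity and monotonicity, PN = (RR − 1) / RR = 1 − 1/RR.
PN = (13.46 − 1) / 13.46 = 12.46 / 13.46 ≈ 0.9257

PN ≈ 0.926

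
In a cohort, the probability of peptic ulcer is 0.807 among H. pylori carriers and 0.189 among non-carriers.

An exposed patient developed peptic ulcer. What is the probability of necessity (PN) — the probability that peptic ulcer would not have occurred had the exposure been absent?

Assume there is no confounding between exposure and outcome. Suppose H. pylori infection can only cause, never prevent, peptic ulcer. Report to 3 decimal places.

Let p₁ = 0.807, p₀ = 0.189.
Under exogeneity and monotonicity, PN = (p₁ − p₀) / p₁.
PN = (0.807 − 0.189) / 0.807 = 0.618 / 0.807 ≈ 0.7658

PN ≈ 0.766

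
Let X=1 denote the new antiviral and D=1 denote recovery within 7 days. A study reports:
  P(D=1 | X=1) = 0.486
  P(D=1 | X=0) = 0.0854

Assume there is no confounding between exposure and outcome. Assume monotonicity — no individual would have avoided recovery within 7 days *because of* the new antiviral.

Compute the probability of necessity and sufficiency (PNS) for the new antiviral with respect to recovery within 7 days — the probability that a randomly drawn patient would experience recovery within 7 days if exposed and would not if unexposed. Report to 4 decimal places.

PNS ≈ 0.4006

Let p₁ = 0.486, p₀ = 0.0854.
Under exogeneity and monotonicity, PNS = p₁ − p₀.
PNS = 0.486 − 0.0854 = 0.4006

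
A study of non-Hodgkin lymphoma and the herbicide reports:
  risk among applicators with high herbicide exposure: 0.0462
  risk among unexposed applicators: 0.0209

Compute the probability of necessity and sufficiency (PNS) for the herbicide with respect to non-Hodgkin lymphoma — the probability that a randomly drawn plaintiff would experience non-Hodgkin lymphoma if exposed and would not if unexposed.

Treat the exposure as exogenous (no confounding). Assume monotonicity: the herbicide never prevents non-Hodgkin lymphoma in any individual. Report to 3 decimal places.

Let p₁ = 0.0462, p₀ = 0.0209.
Under exogeneity and monotonicity, PNS = p₁ − p₀.
PNS = 0.0462 − 0.0209 = 0.0253

PNS ≈ 0.025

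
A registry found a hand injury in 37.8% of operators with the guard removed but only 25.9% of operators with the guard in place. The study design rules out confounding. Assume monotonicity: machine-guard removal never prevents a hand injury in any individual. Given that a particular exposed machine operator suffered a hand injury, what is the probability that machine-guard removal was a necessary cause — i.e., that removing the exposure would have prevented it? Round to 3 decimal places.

PN ≈ 0.315

p₁ = 0.378, p₀ = 0.259.
Under exogeneity and monotonicity, PN = (p₁ − p₀) / p₁.
PN = (0.378 − 0.259) / 0.378 = 0.119 / 0.378 ≈ 0.3148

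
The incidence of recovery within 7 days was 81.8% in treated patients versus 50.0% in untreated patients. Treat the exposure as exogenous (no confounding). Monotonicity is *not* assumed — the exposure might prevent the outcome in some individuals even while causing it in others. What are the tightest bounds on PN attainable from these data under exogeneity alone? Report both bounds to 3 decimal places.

p₁ = 0.818, p₀ = 0.5.
Under exogeneity alone the bounds on PN are max{0,(p₁−p₀)/p₁} ≤ PN ≤ min{1,(1−p₀)/p₁}.
  lower = (p₁ − p₀)/p₁ = 0.318 / 0.818 ≈ 0.3888
  upper = min{1, (1 − p₀)/p₁} = 0.5 / 0.818 ≈ 0.6112

0.389 ≤ PN ≤ 0.611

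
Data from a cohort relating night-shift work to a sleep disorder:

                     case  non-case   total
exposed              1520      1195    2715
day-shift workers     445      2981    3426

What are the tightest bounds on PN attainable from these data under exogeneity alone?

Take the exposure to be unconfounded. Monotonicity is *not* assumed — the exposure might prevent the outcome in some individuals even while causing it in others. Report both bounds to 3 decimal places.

p₁ = P(outcome | exposed) = 1520/2715 = 0.55985
p₀ = P(outcome | unexposed) = 445/3426 = 0.12989
Under exogeneity alone the bounds on PN are max{0,(p₁−p₀)/p₁} ≤ PN ≤ min{1,(1−p₀)/p₁}.
  lower = (p₁ − p₀)/p₁ = 0.42996 / 0.55985 ≈ 0.7680
  upper = min{1, (1 − p₀)/p₁} = 0.87011 / 0.55985 ≈ 1.5542 → capped at 1

0.768 ≤ PN ≤ 1.000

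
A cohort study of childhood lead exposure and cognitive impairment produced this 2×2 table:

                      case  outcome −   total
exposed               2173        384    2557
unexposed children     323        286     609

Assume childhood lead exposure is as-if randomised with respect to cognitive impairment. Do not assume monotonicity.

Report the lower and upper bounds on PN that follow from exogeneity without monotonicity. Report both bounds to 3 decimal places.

0.376 ≤ PN ≤ 0.553

p₁ = P(outcome | exposed) = 2173/2557 = 0.84982
p₀ = P(outcome | unexposed) = 323/609 = 0.53038
Under exogeneity alone the bounds on PN are max{0,(p₁−p₀)/p₁} ≤ PN ≤ min{1,(1−p₀)/p₁}.
  lower = (p₁ − p₀)/p₁ = 0.31945 / 0.84982 ≈ 0.3759
  upper = min{1, (1 − p₀)/p₁} = 0.46962 / 0.84982 ≈ 0.5526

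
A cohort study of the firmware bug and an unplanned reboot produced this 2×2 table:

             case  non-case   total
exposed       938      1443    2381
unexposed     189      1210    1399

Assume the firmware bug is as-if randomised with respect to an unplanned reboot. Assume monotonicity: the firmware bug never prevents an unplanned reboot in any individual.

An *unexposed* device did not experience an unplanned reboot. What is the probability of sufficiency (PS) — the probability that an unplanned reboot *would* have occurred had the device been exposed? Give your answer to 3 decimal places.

p₁ = P(outcome | exposed) = 938/2381 = 0.39395
p₀ = P(outcome | unexposed) = 189/1399 = 0.1351
Under exogeneity and monotonicity, PS = (p₁ − p₀)/(1 − p₀).
PS = (0.39395 − 0.1351) / 0.8649 ≈ 0.2993

PS ≈ 0.299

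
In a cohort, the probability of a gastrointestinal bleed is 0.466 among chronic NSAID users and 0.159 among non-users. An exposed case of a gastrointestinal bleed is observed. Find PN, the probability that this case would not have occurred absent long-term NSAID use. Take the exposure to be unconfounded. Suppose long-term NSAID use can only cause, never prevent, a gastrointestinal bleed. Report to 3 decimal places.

Let p₁ = 0.466, p₀ = 0.159.
Under exogeneity and monotonicity, PN = (p₁ − p₀) / p₁.
PN = (0.466 − 0.159) / 0.466 = 0.307 / 0.466 ≈ 0.6588

PN ≈ 0.659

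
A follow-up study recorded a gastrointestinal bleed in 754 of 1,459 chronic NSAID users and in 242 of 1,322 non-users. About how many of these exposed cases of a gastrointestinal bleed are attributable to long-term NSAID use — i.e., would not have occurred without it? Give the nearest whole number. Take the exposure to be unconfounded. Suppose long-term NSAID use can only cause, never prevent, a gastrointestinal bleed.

p₁ = P(outcome | exposed) = 754/1459 = 0.51679
p₀ = P(outcome | unexposed) = 242/1322 = 0.18306
PN = (p₁ − p₀)/p₁ = (0.51679 − 0.18306) / 0.51679 ≈ 0.64578.
Attributable cases ≈ PN × (exposed cases) = 0.64578 × 754 ≈ 486.92.

about 487 cases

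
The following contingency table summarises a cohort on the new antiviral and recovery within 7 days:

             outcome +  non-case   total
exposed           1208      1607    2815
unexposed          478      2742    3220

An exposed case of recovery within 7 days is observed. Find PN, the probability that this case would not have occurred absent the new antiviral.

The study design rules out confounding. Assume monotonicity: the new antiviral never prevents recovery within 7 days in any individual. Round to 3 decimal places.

p₁ = P(outcome | exposed) = 1208/2815 = 0.42913
p₀ = P(outcome | unexposed) = 478/3220 = 0.14845
Under exogeneity and monotonicity, PN = (p₁ − p₀)/p₁.
PN = (0.42913 − 0.14845) / 0.42913 ≈ 0.6541

PN ≈ 0.654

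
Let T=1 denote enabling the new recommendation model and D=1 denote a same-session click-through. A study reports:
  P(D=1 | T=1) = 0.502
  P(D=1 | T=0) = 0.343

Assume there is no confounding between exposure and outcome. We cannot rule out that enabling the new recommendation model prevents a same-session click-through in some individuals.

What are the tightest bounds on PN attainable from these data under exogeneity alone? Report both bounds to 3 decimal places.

Let p₁ = 0.502, p₀ = 0.343.
Under exogeneity alone the bounds on PN are max{0,(p₁−p₀)/p₁} ≤ PN ≤ min{1,(1−p₀)/p₁}.
  lower = (p₁ − p₀)/p₁ = 0.159 / 0.502 ≈ 0.3167
  upper = min{1, (1 − p₀)/p₁} = 0.657 / 0.502 ≈ 1.3088 → capped at 1

0.317 ≤ PN ≤ 1.000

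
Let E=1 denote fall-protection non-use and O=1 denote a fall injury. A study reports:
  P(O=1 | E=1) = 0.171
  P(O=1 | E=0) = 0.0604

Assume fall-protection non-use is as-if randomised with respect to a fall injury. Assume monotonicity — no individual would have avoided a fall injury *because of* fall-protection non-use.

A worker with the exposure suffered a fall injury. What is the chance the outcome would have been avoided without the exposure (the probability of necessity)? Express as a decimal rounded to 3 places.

Let p₁ = 0.171, p₀ = 0.0604.
Under exogeneity and monotonicity, PN = (p₁ − p₀) / p₁.
PN = (0.171 − 0.0604) / 0.171 = 0.1106 / 0.171 ≈ 0.6468

PN ≈ 0.647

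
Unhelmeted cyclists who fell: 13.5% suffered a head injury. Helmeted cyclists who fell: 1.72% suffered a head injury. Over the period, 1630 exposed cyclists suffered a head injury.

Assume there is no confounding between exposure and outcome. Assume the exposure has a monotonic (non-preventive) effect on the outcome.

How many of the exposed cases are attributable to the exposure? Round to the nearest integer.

p₁ = 0.135, p₀ = 0.0172.
PN = (p₁ − p₀)/p₁ = (0.135 − 0.0172) / 0.135 ≈ 0.87259.
Attributable cases ≈ PN × (exposed cases) = 0.87259 × 1630 ≈ 1422.33.

about 1422 cases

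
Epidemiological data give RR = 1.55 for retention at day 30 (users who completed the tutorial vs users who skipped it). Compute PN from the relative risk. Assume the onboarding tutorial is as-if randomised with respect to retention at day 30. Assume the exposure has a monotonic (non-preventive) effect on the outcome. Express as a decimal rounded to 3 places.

Under exogeneity and monotonicity, PN = (RR − 1) / RR = 1 − 1/RR.
PN = (1.55 − 1) / 1.55 = 0.55 / 1.55 ≈ 0.3548

PN ≈ 0.355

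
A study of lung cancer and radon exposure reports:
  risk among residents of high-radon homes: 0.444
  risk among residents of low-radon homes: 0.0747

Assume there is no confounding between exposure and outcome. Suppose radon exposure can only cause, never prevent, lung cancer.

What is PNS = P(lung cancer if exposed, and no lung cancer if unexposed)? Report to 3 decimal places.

Let p₁ = 0.444, p₀ = 0.0747.
Under exogeneity and monotonicity, PNS = p₁ − p₀.
PNS = 0.444 − 0.0747 = 0.3693

PNS ≈ 0.369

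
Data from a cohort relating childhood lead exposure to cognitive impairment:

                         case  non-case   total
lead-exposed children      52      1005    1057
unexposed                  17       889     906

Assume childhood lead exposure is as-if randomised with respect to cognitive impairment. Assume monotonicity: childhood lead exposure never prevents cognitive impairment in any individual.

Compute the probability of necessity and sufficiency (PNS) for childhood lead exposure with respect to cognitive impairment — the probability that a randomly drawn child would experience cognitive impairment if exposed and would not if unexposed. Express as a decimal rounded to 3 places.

PNS ≈ 0.030

p₁ = P(outcome | exposed) = 52/1057 = 0.049196
p₀ = P(outcome | unexposed) = 17/906 = 0.018764
Under exogeneity and monotonicity, PNS = p₁ − p₀.
PNS = 0.049196 − 0.018764 = 0.030432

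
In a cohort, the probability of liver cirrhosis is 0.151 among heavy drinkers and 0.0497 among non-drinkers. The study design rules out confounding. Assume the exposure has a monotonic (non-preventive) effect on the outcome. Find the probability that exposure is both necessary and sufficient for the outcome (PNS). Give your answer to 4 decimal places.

PNS ≈ 0.1013

Let p₁ = 0.151, p₀ = 0.0497.
Under exogeneity and monotonicity, PNS = p₁ − p₀.
PNS = 0.151 − 0.0497 = 0.1013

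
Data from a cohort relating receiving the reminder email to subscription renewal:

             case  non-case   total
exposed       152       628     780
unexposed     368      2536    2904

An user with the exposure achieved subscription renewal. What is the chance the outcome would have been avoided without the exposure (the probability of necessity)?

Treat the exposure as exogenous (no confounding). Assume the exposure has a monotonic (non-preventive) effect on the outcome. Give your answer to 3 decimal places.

p₁ = P(outcome | exposed) = 152/780 = 0.19487
p₀ = P(outcome | unexposed) = 368/2904 = 0.12672
Under exogeneity and monotonicity, PN = (p₁ − p₀)/p₁.
PN = (0.19487 − 0.12672) / 0.19487 ≈ 0.3497

PN ≈ 0.350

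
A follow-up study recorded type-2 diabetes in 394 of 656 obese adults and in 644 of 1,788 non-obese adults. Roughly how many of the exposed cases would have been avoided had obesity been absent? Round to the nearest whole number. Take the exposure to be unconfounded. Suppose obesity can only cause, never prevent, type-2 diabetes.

p₁ = P(outcome | exposed) = 394/656 = 0.60061
p₀ = P(outcome | unexposed) = 644/1788 = 0.36018
PN = (p₁ − p₀)/p₁ = (0.60061 − 0.36018) / 0.60061 ≈ 0.40031.
Attributable cases ≈ PN × (exposed cases) = 0.40031 × 394 ≈ 157.72.

about 158 cases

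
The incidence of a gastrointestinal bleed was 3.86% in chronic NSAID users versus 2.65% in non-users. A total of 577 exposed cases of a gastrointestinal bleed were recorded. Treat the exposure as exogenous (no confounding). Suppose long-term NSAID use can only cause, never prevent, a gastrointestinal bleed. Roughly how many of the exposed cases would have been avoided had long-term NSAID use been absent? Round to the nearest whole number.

p₁ = 0.0386, p₀ = 0.0265.
PN = (p₁ − p₀)/p₁ = (0.0386 − 0.0265) / 0.0386 ≈ 0.31347.
Attributable cases ≈ PN × (exposed cases) = 0.31347 × 577 ≈ 180.87.

about 181 cases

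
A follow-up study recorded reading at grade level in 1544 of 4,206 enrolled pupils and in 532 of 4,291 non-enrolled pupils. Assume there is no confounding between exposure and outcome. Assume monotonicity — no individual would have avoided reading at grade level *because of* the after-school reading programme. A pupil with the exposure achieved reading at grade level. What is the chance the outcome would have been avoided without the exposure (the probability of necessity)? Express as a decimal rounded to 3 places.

p₁ = P(outcome | exposed) = 1544/4206 = 0.36709
p₀ = P(outcome | unexposed) = 532/4291 = 0.12398
Under exogeneity and monotonicity, PN = (p₁ − p₀) / p₁.
PN = (0.36709 − 0.12398) / 0.36709 = 0.24311 / 0.36709 ≈ 0.6623

PN ≈ 0.662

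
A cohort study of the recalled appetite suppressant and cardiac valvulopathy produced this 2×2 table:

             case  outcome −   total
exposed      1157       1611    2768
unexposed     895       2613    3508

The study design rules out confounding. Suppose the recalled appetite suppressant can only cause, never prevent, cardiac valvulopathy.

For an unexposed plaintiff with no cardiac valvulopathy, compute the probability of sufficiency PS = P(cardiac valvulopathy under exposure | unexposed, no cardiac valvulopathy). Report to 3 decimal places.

PS ≈ 0.219

p₁ = P(outcome | exposed) = 1157/2768 = 0.41799
p₀ = P(outcome | unexposed) = 895/3508 = 0.25513
Under exogeneity and monotonicity, PS = (p₁ − p₀)/(1 − p₀).
PS = (0.41799 − 0.25513) / 0.74487 ≈ 0.2186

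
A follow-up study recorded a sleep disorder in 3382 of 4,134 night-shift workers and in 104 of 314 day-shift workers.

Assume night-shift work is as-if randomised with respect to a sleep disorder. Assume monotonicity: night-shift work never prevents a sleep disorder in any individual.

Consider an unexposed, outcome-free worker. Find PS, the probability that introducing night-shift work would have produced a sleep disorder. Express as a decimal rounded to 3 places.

p₁ = P(outcome | exposed) = 3382/4134 = 0.81809
p₀ = P(outcome | unexposed) = 104/314 = 0.33121
Under exogeneity and monotonicity, PS = (p₁ − p₀) / (1 − p₀).
PS = (0.81809 − 0.33121) / (1 − 0.33121) = 0.48688 / 0.66879 ≈ 0.7280

PS ≈ 0.728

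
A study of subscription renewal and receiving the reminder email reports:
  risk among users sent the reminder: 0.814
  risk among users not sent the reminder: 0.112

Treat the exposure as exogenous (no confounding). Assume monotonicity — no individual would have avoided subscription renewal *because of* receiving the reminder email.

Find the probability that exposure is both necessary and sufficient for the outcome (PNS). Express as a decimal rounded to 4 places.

PNS ≈ 0.7020

Let p₁ = 0.814, p₀ = 0.112.
Under exogeneity and monotonicity, PNS = p₁ − p₀.
PNS = 0.814 − 0.112 = 0.702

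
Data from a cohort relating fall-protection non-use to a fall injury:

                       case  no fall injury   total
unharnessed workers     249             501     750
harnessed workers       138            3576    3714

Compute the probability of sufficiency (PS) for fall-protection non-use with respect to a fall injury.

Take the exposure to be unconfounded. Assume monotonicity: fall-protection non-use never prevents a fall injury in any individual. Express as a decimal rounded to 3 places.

p₁ = P(outcome | exposed) = 249/750 = 0.332
p₀ = P(outcome | unexposed) = 138/3714 = 0.037157
Under exogeneity and monotonicity, PS = (p₁ − p₀)/(1 − p₀).
PS = (0.332 − 0.037157) / 0.96284 ≈ 0.3062

PS ≈ 0.306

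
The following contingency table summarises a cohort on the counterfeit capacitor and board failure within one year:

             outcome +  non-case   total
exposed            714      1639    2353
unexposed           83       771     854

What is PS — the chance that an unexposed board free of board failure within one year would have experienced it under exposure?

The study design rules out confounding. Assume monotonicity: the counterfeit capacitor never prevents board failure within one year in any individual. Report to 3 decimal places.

PS ≈ 0.228

p₁ = P(outcome | exposed) = 714/2353 = 0.30344
p₀ = P(outcome | unexposed) = 83/854 = 0.09719
Under exogeneity and monotonicity, PS = (p₁ − p₀) / (1 − p₀).
PS = (0.30344 − 0.09719) / (1 − 0.09719) = 0.20625 / 0.90281 ≈ 0.2285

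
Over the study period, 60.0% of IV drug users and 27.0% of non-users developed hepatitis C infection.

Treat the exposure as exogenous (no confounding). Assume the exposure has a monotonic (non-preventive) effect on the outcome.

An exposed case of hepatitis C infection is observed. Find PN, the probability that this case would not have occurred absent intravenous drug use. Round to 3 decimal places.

p₁ = 0.6, p₀ = 0.27.
Under exogeneity and monotonicity, PN = (p₁ − p₀) / p₁.
PN = (0.6 − 0.27) / 0.6 = 0.33 / 0.6 ≈ 0.5500

PN ≈ 0.550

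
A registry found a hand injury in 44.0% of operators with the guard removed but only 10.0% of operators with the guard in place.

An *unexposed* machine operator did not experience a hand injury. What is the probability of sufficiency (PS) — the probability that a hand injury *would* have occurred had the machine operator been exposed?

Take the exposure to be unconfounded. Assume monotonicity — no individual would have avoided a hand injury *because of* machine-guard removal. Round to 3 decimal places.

PS ≈ 0.378

p₁ = 0.44, p₀ = 0.1.
Under exogeneity and monotonicity, PS = (p₁ − p₀) / (1 − p₀).
PS = (0.44 − 0.1) / (1 − 0.1) = 0.34 / 0.9 ≈ 0.3778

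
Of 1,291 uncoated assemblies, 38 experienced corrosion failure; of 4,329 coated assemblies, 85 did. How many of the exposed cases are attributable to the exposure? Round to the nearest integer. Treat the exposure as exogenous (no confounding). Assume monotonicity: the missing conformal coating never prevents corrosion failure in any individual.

about 13 cases

p₁ = P(outcome | exposed) = 38/1291 = 0.029435
p₀ = P(outcome | unexposed) = 85/4329 = 0.019635
PN = (p₁ − p₀)/p₁ = (0.029435 − 0.019635) / 0.029435 ≈ 0.33293.
Attributable cases ≈ PN × (exposed cases) = 0.33293 × 38 ≈ 12.65.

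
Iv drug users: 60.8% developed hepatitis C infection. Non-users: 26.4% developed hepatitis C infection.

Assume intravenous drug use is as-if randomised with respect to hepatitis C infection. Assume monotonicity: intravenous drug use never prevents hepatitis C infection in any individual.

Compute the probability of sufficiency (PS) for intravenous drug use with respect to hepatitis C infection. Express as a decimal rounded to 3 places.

PS ≈ 0.467

p₁ = 0.608, p₀ = 0.264.
Under exogeneity and monotonicity, PS = (p₁ − p₀) / (1 − p₀).
PS = (0.608 − 0.264) / (1 − 0.264) = 0.344 / 0.736 ≈ 0.4674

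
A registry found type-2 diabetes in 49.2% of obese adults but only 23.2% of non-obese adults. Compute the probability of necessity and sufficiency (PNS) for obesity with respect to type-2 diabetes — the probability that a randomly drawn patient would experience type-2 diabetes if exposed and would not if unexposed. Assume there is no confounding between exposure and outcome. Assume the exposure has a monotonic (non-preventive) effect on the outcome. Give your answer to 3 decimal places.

p₁ = 0.492, p₀ = 0.232.
Under exogeneity and monotonicity, PNS = p₁ − p₀.
PNS = 0.492 − 0.232 = 0.26

PNS ≈ 0.260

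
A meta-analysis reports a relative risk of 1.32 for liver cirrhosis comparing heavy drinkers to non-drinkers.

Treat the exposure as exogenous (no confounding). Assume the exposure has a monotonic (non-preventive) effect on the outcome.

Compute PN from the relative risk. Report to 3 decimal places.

Under exogeneity and monotonicity, PN = (RR − 1) / RR = 1 − 1/RR.
PN = (1.32 − 1) / 1.32 = 0.32 / 1.32 ≈ 0.2424

PN ≈ 0.242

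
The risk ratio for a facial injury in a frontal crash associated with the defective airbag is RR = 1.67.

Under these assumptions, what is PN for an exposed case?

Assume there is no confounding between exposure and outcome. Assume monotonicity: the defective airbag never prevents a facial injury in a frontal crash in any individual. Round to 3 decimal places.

Under exogeneity and monotonicity, PN = (RR − 1) / RR = 1 − 1/RR.
PN = (1.67 − 1) / 1.67 = 0.67 / 1.67 ≈ 0.4012

PN ≈ 0.401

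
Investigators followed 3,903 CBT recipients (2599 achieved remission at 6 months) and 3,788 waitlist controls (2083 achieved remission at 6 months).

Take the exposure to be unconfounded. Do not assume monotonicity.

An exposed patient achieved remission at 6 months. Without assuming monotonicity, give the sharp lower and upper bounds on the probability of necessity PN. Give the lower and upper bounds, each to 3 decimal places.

p₁ = P(outcome | exposed) = 2599/3903 = 0.6659
p₀ = P(outcome | unexposed) = 2083/3788 = 0.54989
Under exogeneity alone the bounds on PN are max{0,(p₁−p₀)/p₁} ≤ PN ≤ min{1,(1−p₀)/p₁}.
  lower = (p₁ − p₀)/p₁ = 0.116 / 0.6659 ≈ 0.1742
  upper = min{1, (1 − p₀)/p₁} = 0.45011 / 0.6659 ≈ 0.6759

0.174 ≤ PN ≤ 0.676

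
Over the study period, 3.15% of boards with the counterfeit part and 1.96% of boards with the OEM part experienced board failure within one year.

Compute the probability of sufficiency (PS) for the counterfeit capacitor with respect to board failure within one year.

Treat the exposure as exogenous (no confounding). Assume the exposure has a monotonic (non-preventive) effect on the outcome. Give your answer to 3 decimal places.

PS ≈ 0.012

p₁ = 0.0315, p₀ = 0.0196.
Under exogeneity and monotonicity, PS = (p₁ − p₀) / (1 − p₀).
PS = (0.0315 − 0.0196) / (1 − 0.0196) = 0.0119 / 0.9804 ≈ 0.0121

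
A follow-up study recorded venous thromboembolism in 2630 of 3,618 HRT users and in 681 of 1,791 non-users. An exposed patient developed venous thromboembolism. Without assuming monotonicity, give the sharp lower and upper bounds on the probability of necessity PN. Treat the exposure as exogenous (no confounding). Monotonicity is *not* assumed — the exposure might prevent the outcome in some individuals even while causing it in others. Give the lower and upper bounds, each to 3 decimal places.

p₁ = P(outcome | exposed) = 2630/3618 = 0.72692
p₀ = P(outcome | unexposed) = 681/1791 = 0.38023
Under exogeneity alone the bounds on PN are max{0,(p₁−p₀)/p₁} ≤ PN ≤ min{1,(1−p₀)/p₁}.
  lower = (p₁ − p₀)/p₁ = 0.34669 / 0.72692 ≈ 0.4769
  upper = min{1, (1 − p₀)/p₁} = 0.61977 / 0.72692 ≈ 0.8526

0.477 ≤ PN ≤ 0.853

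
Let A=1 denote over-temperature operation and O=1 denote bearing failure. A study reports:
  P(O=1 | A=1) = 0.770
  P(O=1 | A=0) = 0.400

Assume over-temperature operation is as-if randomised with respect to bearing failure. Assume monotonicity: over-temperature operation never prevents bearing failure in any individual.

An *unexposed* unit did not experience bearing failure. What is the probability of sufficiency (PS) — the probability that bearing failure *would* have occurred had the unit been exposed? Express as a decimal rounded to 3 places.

Let p₁ = 0.77, p₀ = 0.4.
Under exogeneity and monotonicity, PS = (p₁ − p₀) / (1 − p₀).
PS = (0.77 − 0.4) / (1 − 0.4) = 0.37 / 0.6 ≈ 0.6167

PS ≈ 0.617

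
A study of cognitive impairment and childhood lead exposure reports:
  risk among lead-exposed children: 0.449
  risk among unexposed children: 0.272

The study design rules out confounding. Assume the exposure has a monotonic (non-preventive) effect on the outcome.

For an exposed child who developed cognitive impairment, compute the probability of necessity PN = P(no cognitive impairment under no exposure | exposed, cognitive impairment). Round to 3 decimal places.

PN ≈ 0.394

Let p₁ = 0.449, p₀ = 0.272.
Under exogeneity and monotonicity, PN = (p₁ − p₀) / p₁.
PN = (0.449 − 0.272) / 0.449 = 0.177 / 0.449 ≈ 0.3942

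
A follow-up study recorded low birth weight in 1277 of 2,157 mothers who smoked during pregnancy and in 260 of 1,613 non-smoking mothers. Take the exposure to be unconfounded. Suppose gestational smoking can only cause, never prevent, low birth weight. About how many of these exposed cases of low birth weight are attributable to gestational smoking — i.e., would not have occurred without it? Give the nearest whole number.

p₁ = P(outcome | exposed) = 1277/2157 = 0.59203
p₀ = P(outcome | unexposed) = 260/1613 = 0.16119
PN = (p₁ − p₀)/p₁ = (0.59203 − 0.16119) / 0.59203 ≈ 0.72773.
Attributable cases ≈ PN × (exposed cases) = 0.72773 × 1277 ≈ 929.31.

about 929 cases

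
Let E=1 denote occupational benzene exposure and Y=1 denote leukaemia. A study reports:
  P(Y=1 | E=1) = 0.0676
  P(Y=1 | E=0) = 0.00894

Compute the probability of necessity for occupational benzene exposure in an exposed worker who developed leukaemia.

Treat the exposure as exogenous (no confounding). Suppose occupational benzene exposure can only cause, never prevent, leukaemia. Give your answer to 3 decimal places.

Let p₁ = 0.0676, p₀ = 0.00894.
Under exogeneity and monotonicity, PN = (p₁ − p₀) / p₁.
PN = (0.0676 − 0.00894) / 0.0676 = 0.05866 / 0.0676 ≈ 0.8678

PN ≈ 0.868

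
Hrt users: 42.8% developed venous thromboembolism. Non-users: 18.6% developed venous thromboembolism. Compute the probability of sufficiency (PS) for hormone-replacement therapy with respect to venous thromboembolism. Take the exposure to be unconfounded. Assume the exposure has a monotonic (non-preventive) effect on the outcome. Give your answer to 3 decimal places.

PS ≈ 0.297

p₁ = 0.428, p₀ = 0.186.
Under exogeneity and monotonicity, PS = (p₁ − p₀) / (1 − p₀).
PS = (0.428 − 0.186) / (1 − 0.186) = 0.242 / 0.814 ≈ 0.2973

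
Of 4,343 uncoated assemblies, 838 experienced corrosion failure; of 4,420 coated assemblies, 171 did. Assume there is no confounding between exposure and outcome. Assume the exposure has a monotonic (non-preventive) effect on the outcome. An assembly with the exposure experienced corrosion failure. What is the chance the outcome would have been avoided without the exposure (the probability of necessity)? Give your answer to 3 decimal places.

PN ≈ 0.799

p₁ = P(outcome | exposed) = 838/4343 = 0.19295
p₀ = P(outcome | unexposed) = 171/4420 = 0.038688
Under exogeneity and monotonicity, PN = (p₁ − p₀) / p₁.
PN = (0.19295 − 0.038688) / 0.19295 = 0.15427 / 0.19295 ≈ 0.7995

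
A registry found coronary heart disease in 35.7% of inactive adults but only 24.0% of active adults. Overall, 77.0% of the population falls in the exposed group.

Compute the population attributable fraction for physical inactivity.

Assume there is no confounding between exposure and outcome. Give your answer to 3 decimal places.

p₁ = 0.357, p₀ = 0.24.
Overall risk P(Y=1) = π·p₁ + (1−π)·p₀ = 0.77×0.357 + 0.23×0.24 = 0.33009.
Under exogeneity, PAF = [P(Y=1) − p₀] / P(Y=1).
PAF = (0.33009 − 0.24) / 0.33009 ≈ 0.2729

PAF ≈ 0.273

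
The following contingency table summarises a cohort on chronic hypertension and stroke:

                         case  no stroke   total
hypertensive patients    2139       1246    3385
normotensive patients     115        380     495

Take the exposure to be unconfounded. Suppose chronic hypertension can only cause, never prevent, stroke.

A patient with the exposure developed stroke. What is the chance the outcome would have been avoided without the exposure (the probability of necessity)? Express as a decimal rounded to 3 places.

p₁ = P(outcome | exposed) = 2139/3385 = 0.63191
p₀ = P(outcome | unexposed) = 115/495 = 0.23232
Under exogeneity and monotonicity, PN = (p₁ − p₀)/p₁.
PN = (0.63191 − 0.23232) / 0.63191 ≈ 0.6323

PN ≈ 0.632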